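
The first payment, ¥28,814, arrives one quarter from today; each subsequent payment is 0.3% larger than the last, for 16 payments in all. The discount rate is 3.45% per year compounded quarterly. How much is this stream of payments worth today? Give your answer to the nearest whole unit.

¥438,452

Periodic rate r = 0.0345/4 per quarter; n is counted in quarters.
Growing ordinary annuity: PV = PMT₁ × [1 − ((1+g)/(1+r))^n] / (r − g) = 28,814 × [1 − ((1+0.003)/(1+r))^16] / (r − 0.003) = ¥438,452.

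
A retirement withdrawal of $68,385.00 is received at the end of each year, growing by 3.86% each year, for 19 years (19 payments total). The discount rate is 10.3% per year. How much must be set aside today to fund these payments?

Periodic rate r = 0.103 per year.
Growing ordinary annuity: PV = PMT₁ × [1 − ((1+g)/(1+r))^n] / (r − g) = 68,385 × [1 − ((1+0.0386)/(1+r))^19] / (r − 0.0386) = $723,301.23.

$723,301.23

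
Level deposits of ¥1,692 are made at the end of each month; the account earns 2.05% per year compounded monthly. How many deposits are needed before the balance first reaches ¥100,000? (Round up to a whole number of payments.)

Periodic rate r = 0.0205/12 per month; n is counted in months.
Ordinary annuity FV: 100,000 = 1,692 × [((1+r)^n − 1)/r].
(1+r)^n = 1 + 100,000 × r / 1,692, so n = ln(1 + 100,000·r/1,692) / ln(1+r) = 56.35.
Round up to a whole number of payments: n = 57.

57 payments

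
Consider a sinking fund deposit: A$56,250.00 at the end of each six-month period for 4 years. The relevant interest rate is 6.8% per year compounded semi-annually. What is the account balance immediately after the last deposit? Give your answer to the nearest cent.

A$507,350.44

This is an ordinary annuity: 8 deposits of A$56,250.00 at the end of each six-month period.
Periodic rate r = 0.068/2 per half-year; n is counted in half-years.
FV = PMT × [((1+r)^n − 1)/r] = 56,250 × [(1+r)^8 − 1] / r = A$507,350.44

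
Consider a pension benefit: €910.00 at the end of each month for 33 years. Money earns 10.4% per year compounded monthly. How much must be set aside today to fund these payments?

This is an ordinary annuity: 396 payments of €910.00 at the end of each month.
Periodic rate r = 0.104/12 per month; n is counted in months.
PV = PMT × [(1 − (1+r)^−n)/r] = 910 × [1 − (1+r)^−396] / r = €101,555.61

€101,555.61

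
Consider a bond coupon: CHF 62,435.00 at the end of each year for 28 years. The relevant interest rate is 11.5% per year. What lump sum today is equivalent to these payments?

This is an ordinary annuity: 28 payments of CHF 62,435.00 at the end of each year.
Periodic rate r = 0.115 per year.
PV = PMT × [(1 − (1+r)^−n)/r] = 62,435 × [1 − (1+r)^−28] / r = CHF 517,147.82

CHF 517,147.82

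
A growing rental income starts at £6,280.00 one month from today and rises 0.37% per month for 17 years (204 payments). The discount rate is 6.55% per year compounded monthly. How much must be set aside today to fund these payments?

£1,072,444.26

Periodic rate r = 0.0655/12 per month; n is counted in months.
Growing ordinary annuity: PV = PMT₁ × [1 − ((1+g)/(1+r))^n] / (r − g) = 6,280 × [1 − ((1+0.0037)/(1+r))^204] / (r − 0.0037) = £1,072,444.26.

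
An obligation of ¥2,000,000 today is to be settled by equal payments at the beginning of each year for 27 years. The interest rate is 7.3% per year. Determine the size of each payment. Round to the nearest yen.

¥159,931

Level annuity due; solve PV = PMT × [(1 − (1+r)^−n)/r] × (1+r) for PMT.
Periodic rate r = 0.073 per year.
With n = 27: PMT = 2,000,000 / ([(1 − (1+r)^−n)/r] × (1+r)) = ¥159,931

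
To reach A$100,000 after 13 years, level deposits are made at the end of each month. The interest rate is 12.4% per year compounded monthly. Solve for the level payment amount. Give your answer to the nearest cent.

A$260.18

Level ordinary annuity; solve FV = PMT × [((1+r)^n − 1)/r] for PMT.
Periodic rate r = 0.124/12 per month; n is counted in months.
With n = 156: PMT = 100,000 / ([((1+r)^n − 1)/r]) = A$260.18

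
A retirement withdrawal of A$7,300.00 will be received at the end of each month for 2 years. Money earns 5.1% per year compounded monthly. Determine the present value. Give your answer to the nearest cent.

A$166,225.72

This is an ordinary annuity: 24 payments of A$7,300.00 at the end of each month.
Periodic rate r = 0.051/12 per month; n is counted in months.
PV = PMT × [(1 − (1+r)^−n)/r] = 7,300 × [1 − (1+r)^−24] / r = A$166,225.72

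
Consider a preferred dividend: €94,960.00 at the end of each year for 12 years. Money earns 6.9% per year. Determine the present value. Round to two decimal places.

€758,273.61

This is an ordinary annuity: 12 payments of €94,960.00 at the end of each year.
Periodic rate r = 0.069 per year.
PV = PMT × [(1 − (1+r)^−n)/r] = 94,960 × [1 − (1+r)^−12] / r = €758,273.61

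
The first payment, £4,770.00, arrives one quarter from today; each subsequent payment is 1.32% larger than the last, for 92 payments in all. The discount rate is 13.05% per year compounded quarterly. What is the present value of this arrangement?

£202,764.99

Periodic rate r = 0.1305/4 per quarter; n is counted in quarters.
Growing ordinary annuity: PV = PMT₁ × [1 − ((1+g)/(1+r))^n] / (r − g) = 4,770 × [1 − ((1+0.0132)/(1+r))^92] / (r − 0.0132) = £202,764.99.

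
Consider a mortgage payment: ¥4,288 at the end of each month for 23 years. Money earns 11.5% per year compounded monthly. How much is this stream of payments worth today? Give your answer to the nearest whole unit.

This is an ordinary annuity: 276 payments of ¥4,288 at the end of each month.
Periodic rate r = 0.115/12 per month; n is counted in months.
PV = PMT × [(1 − (1+r)^−n)/r] = 4,288 × [1 − (1+r)^−276] / r = ¥415,270

¥415,270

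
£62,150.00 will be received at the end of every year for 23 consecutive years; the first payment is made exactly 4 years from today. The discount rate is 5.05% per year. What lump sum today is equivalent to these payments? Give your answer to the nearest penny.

Ordinary annuity of 23 payments, first payment at period 4.
Periodic rate r = 0.0505 per year.
The ordinary-annuity PV formula values the stream one period before the first payment (period 3); discount that back 3 periods:
PV₀ = 62,150 × [1 − (1+r)^−23] / r × (1+r)^−3 = £719,738.51

£719,738.51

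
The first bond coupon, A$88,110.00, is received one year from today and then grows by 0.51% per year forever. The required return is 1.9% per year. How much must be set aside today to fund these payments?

Periodic rate r = 0.019 per year.
Growing perpetuity (Gordon): PV = PMT₁ / (r − g) = 88,110 / (r − 0.0051) = A$6,338,848.92.

A$6,338,848.92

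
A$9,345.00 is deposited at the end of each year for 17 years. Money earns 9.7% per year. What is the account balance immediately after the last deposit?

This is an ordinary annuity: 17 deposits of A$9,345.00 at the end of each year.
Periodic rate r = 0.097 per year.
FV = PMT × [((1+r)^n − 1)/r] = 9,345 × [(1+r)^17 − 1] / r = A$368,517.72

A$368,517.72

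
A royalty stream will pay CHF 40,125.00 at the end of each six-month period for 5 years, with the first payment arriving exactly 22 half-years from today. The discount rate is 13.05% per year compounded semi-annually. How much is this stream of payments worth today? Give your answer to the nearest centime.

Ordinary annuity of 10 payments, first payment at period 22.
Periodic rate r = 0.1305/2 per half-year; n is counted in half-years.
The ordinary-annuity PV formula values the stream one period before the first payment (period 21); discount that back 21 periods:
PV₀ = 40,125 × [1 − (1+r)^−10] / r × (1+r)^−21 = CHF 76,398.17

CHF 76,398.17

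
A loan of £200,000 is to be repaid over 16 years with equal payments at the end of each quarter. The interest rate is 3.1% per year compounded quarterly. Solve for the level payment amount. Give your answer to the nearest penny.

Level ordinary annuity; solve PV = PMT × [(1 − (1+r)^−n)/r] for PMT.
Periodic rate r = 0.031/4 per quarter; n is counted in quarters.
With n = 64: PMT = 200,000 / ([(1 − (1+r)^−n)/r]) = £3,975.66

£3,975.66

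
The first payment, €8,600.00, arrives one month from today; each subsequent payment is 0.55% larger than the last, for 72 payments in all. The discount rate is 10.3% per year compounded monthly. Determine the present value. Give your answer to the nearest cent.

Periodic rate r = 0.103/12 per month; n is counted in months.
Growing ordinary annuity: PV = PMT₁ × [1 − ((1+g)/(1+r))^n] / (r − g) = 8,600 × [1 − ((1+0.0055)/(1+r))^72] / (r − 0.0055) = €551,814.67.

€551,814.67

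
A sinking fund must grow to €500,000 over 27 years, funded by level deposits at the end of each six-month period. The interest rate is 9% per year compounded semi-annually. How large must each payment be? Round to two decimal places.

€2,302.59

Level ordinary annuity; solve FV = PMT × [((1+r)^n − 1)/r] for PMT.
Periodic rate r = 0.09/2 per half-year; n is counted in half-years.
With n = 54: PMT = 500,000 / ([((1+r)^n − 1)/r]) = €2,302.59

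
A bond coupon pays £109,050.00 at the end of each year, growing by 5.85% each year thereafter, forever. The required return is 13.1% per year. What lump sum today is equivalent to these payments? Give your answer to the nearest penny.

Periodic rate r = 0.131 per year.
Growing perpetuity (Gordon): PV = PMT₁ / (r − g) = 109,050 / (r − 0.0585) = £1,504,137.93.

£1,504,137.93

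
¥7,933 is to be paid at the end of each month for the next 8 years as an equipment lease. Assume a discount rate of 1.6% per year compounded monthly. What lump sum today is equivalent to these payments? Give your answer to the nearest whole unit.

This is an ordinary annuity: 96 payments of ¥7,933 at the end of each month.
Periodic rate r = 0.016/12 per month; n is counted in months.
PV = PMT × [(1 − (1+r)^−n)/r] = 7,933 × [1 − (1+r)^−96] / r = ¥714,396

¥714,396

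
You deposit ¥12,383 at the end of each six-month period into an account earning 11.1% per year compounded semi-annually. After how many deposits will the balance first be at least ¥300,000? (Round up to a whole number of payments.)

Periodic rate r = 0.111/2 per half-year; n is counted in half-years.
Ordinary annuity FV: 300,000 = 12,383 × [((1+r)^n − 1)/r].
(1+r)^n = 1 + 300,000 × r / 12,383, so n = ln(1 + 300,000·r/12,383) / ln(1+r) = 15.78.
Round up to a whole number of payments: n = 16.

16 payments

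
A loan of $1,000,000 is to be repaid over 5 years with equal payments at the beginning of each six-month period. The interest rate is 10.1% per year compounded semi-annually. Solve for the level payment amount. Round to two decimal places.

Level annuity due; solve PV = PMT × [(1 − (1+r)^−n)/r] × (1+r) for PMT.
Periodic rate r = 0.101/2 per half-year; n is counted in half-years.
With n = 10: PMT = 1,000,000 / ([(1 − (1+r)^−n)/r] × (1+r)) = $123,578.50

$123,578.50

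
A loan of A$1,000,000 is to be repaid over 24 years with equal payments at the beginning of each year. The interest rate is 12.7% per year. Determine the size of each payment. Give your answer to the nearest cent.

A$119,466.07

Level annuity due; solve PV = PMT × [(1 − (1+r)^−n)/r] × (1+r) for PMT.
Periodic rate r = 0.127 per year.
With n = 24: PMT = 1,000,000 / ([(1 − (1+r)^−n)/r] × (1+r)) = A$119,466.07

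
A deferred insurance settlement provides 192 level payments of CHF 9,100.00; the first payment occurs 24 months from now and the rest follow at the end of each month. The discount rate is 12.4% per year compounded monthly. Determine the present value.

CHF 598,624.02

Ordinary annuity of 192 payments, first payment at period 24.
Periodic rate r = 0.124/12 per month; n is counted in months.
The ordinary-annuity PV formula values the stream one period before the first payment (period 23); discount that back 23 periods:
PV₀ = 9,100 × [1 − (1+r)^−192] / r × (1+r)^−23 = CHF 598,624.02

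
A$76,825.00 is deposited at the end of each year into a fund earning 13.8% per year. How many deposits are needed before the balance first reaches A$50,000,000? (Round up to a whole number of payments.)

35 payments

Periodic rate r = 0.138 per year.
Ordinary annuity FV: 50,000,000 = 76,825 × [((1+r)^n − 1)/r].
(1+r)^n = 1 + 50,000,000 × r / 76,825, so n = ln(1 + 50,000,000·r/76,825) / ln(1+r) = 34.88.
Round up to a whole number of payments: n = 35.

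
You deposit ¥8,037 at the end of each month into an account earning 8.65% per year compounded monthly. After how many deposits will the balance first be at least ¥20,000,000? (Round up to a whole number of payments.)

410 payments

Periodic rate r = 0.0865/12 per month; n is counted in months.
Ordinary annuity FV: 20,000,000 = 8,037 × [((1+r)^n − 1)/r].
(1+r)^n = 1 + 20,000,000 × r / 8,037, so n = ln(1 + 20,000,000·r/8,037) / ln(1+r) = 409.49.
Round up to a whole number of payments: n = 410.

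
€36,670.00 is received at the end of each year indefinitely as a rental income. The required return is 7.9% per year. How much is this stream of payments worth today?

Periodic rate r = 0.079 per year.
Level perpetuity: PV = PMT / r = 36,670 / (0.079) = €464,177.22.

€464,177.22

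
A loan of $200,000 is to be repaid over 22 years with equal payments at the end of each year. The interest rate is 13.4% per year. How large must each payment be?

$28,598.26

Level ordinary annuity; solve PV = PMT × [(1 − (1+r)^−n)/r] for PMT.
Periodic rate r = 0.134 per year.
With n = 22: PMT = 200,000 / ([(1 − (1+r)^−n)/r]) = $28,598.26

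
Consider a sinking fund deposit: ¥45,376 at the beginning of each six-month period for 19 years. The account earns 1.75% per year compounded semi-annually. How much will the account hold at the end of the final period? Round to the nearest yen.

¥2,052,906

This is an annuity due: 38 deposits of ¥45,376 at the beginning of each six-month period.
Periodic rate r = 0.0175/2 per half-year; n is counted in half-years.
FV = PMT × [((1+r)^n − 1)/r] × (1+r) = 45,376 × [(1+r)^38 − 1] / r × (1+r) = ¥2,052,906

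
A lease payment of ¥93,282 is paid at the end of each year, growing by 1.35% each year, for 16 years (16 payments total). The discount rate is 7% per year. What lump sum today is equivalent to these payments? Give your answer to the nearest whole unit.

¥957,920

Periodic rate r = 0.07 per year.
Growing ordinary annuity: PV = PMT₁ × [1 − ((1+g)/(1+r))^n] / (r − g) = 93,282 × [1 − ((1+0.0135)/(1+r))^16] / (r − 0.0135) = ¥957,920.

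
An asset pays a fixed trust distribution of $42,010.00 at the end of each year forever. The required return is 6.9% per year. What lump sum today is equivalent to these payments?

Periodic rate r = 0.069 per year.
Level perpetuity: PV = PMT / r = 42,010 / (0.069) = $608,840.58.

$608,840.58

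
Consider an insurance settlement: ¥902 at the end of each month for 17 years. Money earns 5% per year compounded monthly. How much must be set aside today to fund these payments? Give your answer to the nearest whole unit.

¥123,790

This is an ordinary annuity: 204 payments of ¥902 at the end of each month.
Periodic rate r = 0.05/12 per month; n is counted in months.
PV = PMT × [(1 − (1+r)^−n)/r] = 902 × [1 − (1+r)^−204] / r = ¥123,790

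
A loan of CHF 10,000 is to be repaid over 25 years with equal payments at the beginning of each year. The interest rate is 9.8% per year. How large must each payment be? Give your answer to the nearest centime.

Level annuity due; solve PV = PMT × [(1 − (1+r)^−n)/r] × (1+r) for PMT.
Periodic rate r = 0.098 per year.
With n = 25: PMT = 10,000 / ([(1 − (1+r)^−n)/r] × (1+r)) = CHF 987.96

CHF 987.96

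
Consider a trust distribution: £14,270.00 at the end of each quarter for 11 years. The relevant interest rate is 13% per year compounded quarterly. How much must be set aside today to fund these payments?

£331,584.47

This is an ordinary annuity: 44 payments of £14,270.00 at the end of each quarter.
Periodic rate r = 0.13/4 per quarter; n is counted in quarters.
PV = PMT × [(1 − (1+r)^−n)/r] = 14,270 × [1 − (1+r)^−44] / r = £331,584.47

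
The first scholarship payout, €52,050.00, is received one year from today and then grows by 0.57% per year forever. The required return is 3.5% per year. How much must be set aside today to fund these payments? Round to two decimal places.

Periodic rate r = 0.035 per year.
Growing perpetuity (Gordon): PV = PMT₁ / (r − g) = 52,050 / (r − 0.0057) = €1,776,450.51.

€1,776,450.51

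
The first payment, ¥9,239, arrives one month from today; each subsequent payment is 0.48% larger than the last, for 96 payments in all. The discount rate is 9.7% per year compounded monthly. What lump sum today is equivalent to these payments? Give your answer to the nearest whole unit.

Periodic rate r = 0.097/12 per month; n is counted in months.
Growing ordinary annuity: PV = PMT₁ × [1 − ((1+g)/(1+r))^n] / (r − g) = 9,239 × [1 − ((1+0.0048)/(1+r))^96] / (r − 0.0048) = ¥756,614.

¥756,614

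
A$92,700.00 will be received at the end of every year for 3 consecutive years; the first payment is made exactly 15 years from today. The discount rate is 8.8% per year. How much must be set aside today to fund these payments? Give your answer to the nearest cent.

A$72,304.92

Ordinary annuity of 3 payments, first payment at period 15.
Periodic rate r = 0.088 per year.
The ordinary-annuity PV formula values the stream one period before the first payment (period 14); discount that back 14 periods:
PV₀ = 92,700 × [1 − (1+r)^−3] / r × (1+r)^−14 = A$72,304.92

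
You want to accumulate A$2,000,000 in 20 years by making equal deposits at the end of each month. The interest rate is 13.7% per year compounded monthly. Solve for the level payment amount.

Level ordinary annuity; solve FV = PMT × [((1+r)^n − 1)/r] for PMT.
Periodic rate r = 0.137/12 per month; n is counted in months.
With n = 240: PMT = 2,000,000 / ([((1+r)^n − 1)/r]) = A$1,602.51

A$1,602.51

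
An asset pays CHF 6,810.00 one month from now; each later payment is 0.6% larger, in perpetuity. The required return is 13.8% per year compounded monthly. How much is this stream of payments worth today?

CHF 1,238,181.82

Periodic rate r = 0.138/12 per month.
Growing perpetuity (Gordon): PV = PMT₁ / (r − g) = 6,810 / (r − 0.006) = CHF 1,238,181.82.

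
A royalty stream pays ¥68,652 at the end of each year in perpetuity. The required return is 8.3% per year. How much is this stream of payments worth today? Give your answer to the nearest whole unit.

Periodic rate r = 0.083 per year.
Level perpetuity: PV = PMT / r = 68,652 / (0.083) = ¥827,133.

¥827,133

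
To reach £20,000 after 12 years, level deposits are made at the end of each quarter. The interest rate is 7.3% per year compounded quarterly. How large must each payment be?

£264.04

Level ordinary annuity; solve FV = PMT × [((1+r)^n − 1)/r] for PMT.
Periodic rate r = 0.073/4 per quarter; n is counted in quarters.
With n = 48: PMT = 20,000 / ([((1+r)^n − 1)/r]) = £264.04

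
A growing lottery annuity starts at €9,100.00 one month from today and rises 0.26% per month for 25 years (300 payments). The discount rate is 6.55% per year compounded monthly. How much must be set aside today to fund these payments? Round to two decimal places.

Periodic rate r = 0.0655/12 per month; n is counted in months.
Growing ordinary annuity: PV = PMT₁ × [1 − ((1+g)/(1+r))^n] / (r − g) = 9,100 × [1 − ((1+0.0026)/(1+r))^300] / (r − 0.0026) = €1,828,436.56.

€1,828,436.56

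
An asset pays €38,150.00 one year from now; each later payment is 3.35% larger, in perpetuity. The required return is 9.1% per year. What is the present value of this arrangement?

€663,478.26

Periodic rate r = 0.091 per year.
Growing perpetuity (Gordon): PV = PMT₁ / (r − g) = 38,150 / (r − 0.0335) = €663,478.26.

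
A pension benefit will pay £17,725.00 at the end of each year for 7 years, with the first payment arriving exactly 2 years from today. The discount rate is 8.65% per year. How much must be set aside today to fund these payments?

Ordinary annuity of 7 payments, first payment at period 2.
Periodic rate r = 0.0865 per year.
The ordinary-annuity PV formula values the stream one period before the first payment (period 1); discount that back 1 periods:
PV₀ = 17,725 × [1 − (1+r)^−7] / r × (1+r)^−1 = £83,080.05

£83,080.05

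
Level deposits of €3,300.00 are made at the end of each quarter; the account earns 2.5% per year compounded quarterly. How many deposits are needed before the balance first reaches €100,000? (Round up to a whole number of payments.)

Periodic rate r = 0.025/4 per quarter; n is counted in quarters.
Ordinary annuity FV: 100,000 = 3,300 × [((1+r)^n − 1)/r].
(1+r)^n = 1 + 100,000 × r / 3,300, so n = ln(1 + 100,000·r/3,300) / ln(1+r) = 27.84.
Round up to a whole number of payments: n = 28.

28 payments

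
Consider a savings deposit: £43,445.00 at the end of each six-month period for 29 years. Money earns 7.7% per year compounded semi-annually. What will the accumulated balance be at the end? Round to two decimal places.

£8,965,391.61

This is an ordinary annuity: 58 deposits of £43,445.00 at the end of each six-month period.
Periodic rate r = 0.077/2 per half-year; n is counted in half-years.
FV = PMT × [((1+r)^n − 1)/r] = 43,445 × [(1+r)^58 − 1] / r = £8,965,391.61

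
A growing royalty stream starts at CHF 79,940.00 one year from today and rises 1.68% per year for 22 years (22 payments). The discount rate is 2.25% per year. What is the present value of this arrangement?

CHF 1,622,949.19

Periodic rate r = 0.0225 per year.
Growing ordinary annuity: PV = PMT₁ × [1 − ((1+g)/(1+r))^n] / (r − g) = 79,940 × [1 − ((1+0.0168)/(1+r))^22] / (r − 0.0168) = CHF 1,622,949.19.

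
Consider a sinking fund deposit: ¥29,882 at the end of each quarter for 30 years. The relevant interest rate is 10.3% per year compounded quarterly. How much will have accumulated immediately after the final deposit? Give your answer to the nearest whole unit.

¥23,364,900

This is an ordinary annuity: 120 deposits of ¥29,882 at the end of each quarter.
Periodic rate r = 0.103/4 per quarter; n is counted in quarters.
FV = PMT × [((1+r)^n − 1)/r] = 29,882 × [(1+r)^120 − 1] / r = ¥23,364,900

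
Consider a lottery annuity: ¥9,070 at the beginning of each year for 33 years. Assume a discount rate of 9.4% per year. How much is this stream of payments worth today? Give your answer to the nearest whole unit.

This is an annuity due: 33 payments of ¥9,070 at the beginning of each year.
Periodic rate r = 0.094 per year.
PV = PMT × [(1 − (1+r)^−n)/r] × (1+r) = 9,070 × [1 − (1+r)^−33] / r × (1+r) = ¥100,115

¥100,115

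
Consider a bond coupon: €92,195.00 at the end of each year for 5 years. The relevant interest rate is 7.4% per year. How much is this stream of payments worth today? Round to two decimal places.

This is an ordinary annuity: 5 payments of €92,195.00 at the end of each year.
Periodic rate r = 0.074 per year.
PV = PMT × [(1 − (1+r)^−n)/r] = 92,195 × [1 − (1+r)^−5] / r = €374,003.34

€374,003.34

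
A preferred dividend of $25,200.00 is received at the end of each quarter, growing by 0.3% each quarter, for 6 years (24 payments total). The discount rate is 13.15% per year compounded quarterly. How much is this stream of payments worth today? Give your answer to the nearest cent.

$426,483.35

Periodic rate r = 0.1315/4 per quarter; n is counted in quarters.
Growing ordinary annuity: PV = PMT₁ × [1 − ((1+g)/(1+r))^n] / (r − g) = 25,200 × [1 − ((1+0.003)/(1+r))^24] / (r − 0.003) = $426,483.35.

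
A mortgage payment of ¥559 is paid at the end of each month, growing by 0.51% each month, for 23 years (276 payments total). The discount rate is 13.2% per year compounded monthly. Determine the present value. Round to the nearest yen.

Periodic rate r = 0.132/12 per month; n is counted in months.
Growing ordinary annuity: PV = PMT₁ × [1 − ((1+g)/(1+r))^n] / (r − g) = 559 × [1 − ((1+0.0051)/(1+r))^276] / (r − 0.0051) = ¥75,909.

¥75,909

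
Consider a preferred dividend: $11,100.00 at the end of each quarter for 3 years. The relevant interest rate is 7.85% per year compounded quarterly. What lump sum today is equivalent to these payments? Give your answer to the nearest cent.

$117,657.09

This is an ordinary annuity: 12 payments of $11,100.00 at the end of each quarter.
Periodic rate r = 0.0785/4 per quarter; n is counted in quarters.
PV = PMT × [(1 − (1+r)^−n)/r] = 11,100 × [1 − (1+r)^−12] / r = $117,657.09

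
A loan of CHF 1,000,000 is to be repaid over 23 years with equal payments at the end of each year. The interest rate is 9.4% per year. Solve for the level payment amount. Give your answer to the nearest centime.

Level ordinary annuity; solve PV = PMT × [(1 − (1+r)^−n)/r] for PMT.
Periodic rate r = 0.094 per year.
With n = 23: PMT = 1,000,000 / ([(1 − (1+r)^−n)/r]) = CHF 107,631.40

CHF 107,631.40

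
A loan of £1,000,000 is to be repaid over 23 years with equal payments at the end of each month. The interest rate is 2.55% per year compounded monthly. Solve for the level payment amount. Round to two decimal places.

£4,792.70

Level ordinary annuity; solve PV = PMT × [(1 − (1+r)^−n)/r] for PMT.
Periodic rate r = 0.0255/12 per month; n is counted in months.
With n = 276: PMT = 1,000,000 / ([(1 − (1+r)^−n)/r]) = £4,792.70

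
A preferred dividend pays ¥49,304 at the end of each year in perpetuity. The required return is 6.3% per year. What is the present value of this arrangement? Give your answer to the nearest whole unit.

Periodic rate r = 0.063 per year.
Level perpetuity: PV = PMT / r = 49,304 / (0.063) = ¥782,603.

¥782,603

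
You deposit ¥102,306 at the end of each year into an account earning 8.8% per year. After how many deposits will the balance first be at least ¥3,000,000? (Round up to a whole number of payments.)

16 payments

Periodic rate r = 0.088 per year.
Ordinary annuity FV: 3,000,000 = 102,306 × [((1+r)^n − 1)/r].
(1+r)^n = 1 + 3,000,000 × r / 102,306, so n = ln(1 + 3,000,000·r/102,306) / ln(1+r) = 15.12.
Round up to a whole number of payments: n = 16.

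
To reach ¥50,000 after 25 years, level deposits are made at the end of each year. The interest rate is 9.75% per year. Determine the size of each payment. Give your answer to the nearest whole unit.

¥528

Level ordinary annuity; solve FV = PMT × [((1+r)^n − 1)/r] for PMT.
Periodic rate r = 0.0975 per year.
With n = 25: PMT = 50,000 / ([((1+r)^n − 1)/r]) = ¥528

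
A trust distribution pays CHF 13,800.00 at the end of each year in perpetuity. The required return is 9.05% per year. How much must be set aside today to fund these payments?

CHF 152,486.19

Periodic rate r = 0.0905 per year.
Level perpetuity: PV = PMT / r = 13,800 / (0.0905) = CHF 152,486.19.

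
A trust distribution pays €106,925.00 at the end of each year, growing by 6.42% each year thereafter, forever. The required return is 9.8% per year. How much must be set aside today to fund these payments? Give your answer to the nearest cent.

€3,163,461.54

Periodic rate r = 0.098 per year.
Growing perpetuity (Gordon): PV = PMT₁ / (r − g) = 106,925 / (r − 0.0642) = €3,163,461.54.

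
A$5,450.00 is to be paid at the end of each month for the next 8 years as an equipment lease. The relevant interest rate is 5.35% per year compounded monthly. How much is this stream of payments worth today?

A$424,877.82

This is an ordinary annuity: 96 payments of A$5,450.00 at the end of each month.
Periodic rate r = 0.0535/12 per month; n is counted in months.
PV = PMT × [(1 − (1+r)^−n)/r] = 5,450 × [1 − (1+r)^−96] / r = A$424,877.82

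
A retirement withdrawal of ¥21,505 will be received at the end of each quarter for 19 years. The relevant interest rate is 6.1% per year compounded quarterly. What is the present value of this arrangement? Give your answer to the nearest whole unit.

This is an ordinary annuity: 76 payments of ¥21,505 at the end of each quarter.
Periodic rate r = 0.061/4 per quarter; n is counted in quarters.
PV = PMT × [(1 − (1+r)^−n)/r] = 21,505 × [1 − (1+r)^−76] / r = ¥963,766

¥963,766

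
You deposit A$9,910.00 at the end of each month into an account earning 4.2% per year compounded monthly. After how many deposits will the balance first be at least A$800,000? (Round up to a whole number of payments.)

72 payments

Periodic rate r = 0.042/12 per month; n is counted in months.
Ordinary annuity FV: 800,000 = 9,910 × [((1+r)^n − 1)/r].
(1+r)^n = 1 + 800,000 × r / 9,910, so n = ln(1 + 800,000·r/9,910) / ln(1+r) = 71.22.
Round up to a whole number of payments: n = 72.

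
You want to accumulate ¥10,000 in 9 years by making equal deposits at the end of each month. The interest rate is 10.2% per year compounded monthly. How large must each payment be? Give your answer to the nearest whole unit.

¥57

Level ordinary annuity; solve FV = PMT × [((1+r)^n − 1)/r] for PMT.
Periodic rate r = 0.102/12 per month; n is counted in months.
With n = 108: PMT = 10,000 / ([((1+r)^n − 1)/r]) = ¥57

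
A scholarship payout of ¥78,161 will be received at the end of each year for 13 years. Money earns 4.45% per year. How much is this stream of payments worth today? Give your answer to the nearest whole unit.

This is an ordinary annuity: 13 payments of ¥78,161 at the end of each year.
Periodic rate r = 0.0445 per year.
PV = PMT × [(1 − (1+r)^−n)/r] = 78,161 × [1 − (1+r)^−13] / r = ¥759,140

¥759,140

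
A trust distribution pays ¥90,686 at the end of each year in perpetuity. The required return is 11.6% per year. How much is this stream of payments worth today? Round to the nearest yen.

¥781,776

Periodic rate r = 0.116 per year.
Level perpetuity: PV = PMT / r = 90,686 / (0.116) = ¥781,776.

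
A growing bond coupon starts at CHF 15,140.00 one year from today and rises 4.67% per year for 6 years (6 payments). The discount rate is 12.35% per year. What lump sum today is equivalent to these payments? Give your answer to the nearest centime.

CHF 68,233.45

Periodic rate r = 0.1235 per year.
Growing ordinary annuity: PV = PMT₁ × [1 − ((1+g)/(1+r))^n] / (r − g) = 15,140 × [1 − ((1+0.0467)/(1+r))^6] / (r − 0.0467) = CHF 68,233.45.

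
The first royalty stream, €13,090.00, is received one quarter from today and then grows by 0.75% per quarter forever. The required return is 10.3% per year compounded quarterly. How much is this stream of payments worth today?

€717,260.27

Periodic rate r = 0.103/4 per quarter.
Growing perpetuity (Gordon): PV = PMT₁ / (r − g) = 13,090 / (r − 0.0075) = €717,260.27.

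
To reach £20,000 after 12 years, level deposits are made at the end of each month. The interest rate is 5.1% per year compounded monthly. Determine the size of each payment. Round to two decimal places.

Level ordinary annuity; solve FV = PMT × [((1+r)^n − 1)/r] for PMT.
Periodic rate r = 0.051/12 per month; n is counted in months.
With n = 144: PMT = 20,000 / ([((1+r)^n − 1)/r]) = £100.98

£100.98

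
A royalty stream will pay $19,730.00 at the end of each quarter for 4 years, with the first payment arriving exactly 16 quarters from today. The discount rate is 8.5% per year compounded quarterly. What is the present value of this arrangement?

Ordinary annuity of 16 payments, first payment at period 16.
Periodic rate r = 0.085/4 per quarter; n is counted in quarters.
The ordinary-annuity PV formula values the stream one period before the first payment (period 15); discount that back 15 periods:
PV₀ = 19,730 × [1 − (1+r)^−16] / r × (1+r)^−15 = $193,500.35

$193,500.35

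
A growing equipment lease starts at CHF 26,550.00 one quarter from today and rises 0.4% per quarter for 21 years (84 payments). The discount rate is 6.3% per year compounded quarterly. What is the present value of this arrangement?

Periodic rate r = 0.063/4 per quarter; n is counted in quarters.
Growing ordinary annuity: PV = PMT₁ × [1 − ((1+g)/(1+r))^n] / (r − g) = 26,550 × [1 − ((1+0.004)/(1+r))^84] / (r − 0.004) = CHF 1,409,289.05.

CHF 1,409,289.05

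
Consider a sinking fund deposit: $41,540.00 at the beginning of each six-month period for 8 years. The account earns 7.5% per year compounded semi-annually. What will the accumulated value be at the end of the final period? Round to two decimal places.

This is an annuity due: 16 deposits of $41,540.00 at the beginning of each six-month period.
Periodic rate r = 0.075/2 per half-year; n is counted in half-years.
FV = PMT × [((1+r)^n − 1)/r] × (1+r) = 41,540 × [(1+r)^16 − 1] / r × (1+r) = $921,979.03

$921,979.03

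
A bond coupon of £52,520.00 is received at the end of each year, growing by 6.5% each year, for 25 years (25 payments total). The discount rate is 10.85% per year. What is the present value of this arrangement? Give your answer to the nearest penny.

£763,560.49

Periodic rate r = 0.1085 per year.
Growing ordinary annuity: PV = PMT₁ × [1 − ((1+g)/(1+r))^n] / (r − g) = 52,520 × [1 − ((1+0.065)/(1+r))^25] / (r − 0.065) = £763,560.49.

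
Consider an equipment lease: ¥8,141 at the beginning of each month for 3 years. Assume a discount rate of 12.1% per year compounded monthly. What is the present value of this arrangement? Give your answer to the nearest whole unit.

This is an annuity due: 36 payments of ¥8,141 at the beginning of each month.
Periodic rate r = 0.121/12 per month; n is counted in months.
PV = PMT × [(1 − (1+r)^−n)/r] × (1+r) = 8,141 × [1 − (1+r)^−36] / r × (1+r) = ¥247,221

¥247,221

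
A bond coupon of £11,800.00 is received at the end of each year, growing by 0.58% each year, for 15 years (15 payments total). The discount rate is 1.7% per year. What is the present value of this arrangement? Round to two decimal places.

Periodic rate r = 0.017 per year.
Growing ordinary annuity: PV = PMT₁ × [1 − ((1+g)/(1+r))^n] / (r − g) = 11,800 × [1 − ((1+0.0058)/(1+r))^15] / (r − 0.0058) = £161,244.17.

£161,244.17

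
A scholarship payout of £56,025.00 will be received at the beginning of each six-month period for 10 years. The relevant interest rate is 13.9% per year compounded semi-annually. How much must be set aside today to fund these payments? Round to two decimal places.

£637,254.29

This is an annuity due: 20 payments of £56,025.00 at the beginning of each six-month period.
Periodic rate r = 0.139/2 per half-year; n is counted in half-years.
PV = PMT × [(1 − (1+r)^−n)/r] × (1+r) = 56,025 × [1 − (1+r)^−20] / r × (1+r) = £637,254.29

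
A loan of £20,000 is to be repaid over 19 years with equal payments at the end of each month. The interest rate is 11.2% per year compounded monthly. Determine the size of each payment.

Level ordinary annuity; solve PV = PMT × [(1 − (1+r)^−n)/r] for PMT.
Periodic rate r = 0.112/12 per month; n is counted in months.
With n = 228: PMT = 20,000 / ([(1 − (1+r)^−n)/r]) = £212.18

£212.18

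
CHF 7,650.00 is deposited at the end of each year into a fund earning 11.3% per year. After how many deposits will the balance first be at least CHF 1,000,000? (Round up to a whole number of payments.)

26 payments

Periodic rate r = 0.113 per year.
Ordinary annuity FV: 1,000,000 = 7,650 × [((1+r)^n − 1)/r].
(1+r)^n = 1 + 1,000,000 × r / 7,650, so n = ln(1 + 1,000,000·r/7,650) / ln(1+r) = 25.76.
Round up to a whole number of payments: n = 26.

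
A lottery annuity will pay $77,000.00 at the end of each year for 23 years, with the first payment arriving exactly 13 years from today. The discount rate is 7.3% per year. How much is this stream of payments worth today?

$363,294.45

Ordinary annuity of 23 payments, first payment at period 13.
Periodic rate r = 0.073 per year.
The ordinary-annuity PV formula values the stream one period before the first payment (period 12); discount that back 12 periods:
PV₀ = 77,000 × [1 − (1+r)^−23] / r × (1+r)^−12 = $363,294.45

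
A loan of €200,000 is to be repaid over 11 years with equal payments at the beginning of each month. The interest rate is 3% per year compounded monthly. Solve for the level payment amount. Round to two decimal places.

Level annuity due; solve PV = PMT × [(1 − (1+r)^−n)/r] × (1+r) for PMT.
Periodic rate r = 0.03/12 per month; n is counted in months.
With n = 132: PMT = 200,000 / ([(1 − (1+r)^−n)/r] × (1+r)) = €1,776.31

€1,776.31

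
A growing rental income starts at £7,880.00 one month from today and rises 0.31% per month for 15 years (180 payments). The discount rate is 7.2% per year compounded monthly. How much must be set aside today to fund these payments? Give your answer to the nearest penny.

£1,101,197.44

Periodic rate r = 0.072/12 per month; n is counted in months.
Growing ordinary annuity: PV = PMT₁ × [1 − ((1+g)/(1+r))^n] / (r − g) = 7,880 × [1 − ((1+0.0031)/(1+r))^180] / (r − 0.0031) = £1,101,197.44.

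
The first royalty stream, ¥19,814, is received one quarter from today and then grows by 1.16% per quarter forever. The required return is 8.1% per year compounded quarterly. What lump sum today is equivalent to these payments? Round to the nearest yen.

Periodic rate r = 0.081/4 per quarter.
Growing perpetuity (Gordon): PV = PMT₁ / (r − g) = 19,814 / (r − 0.0116) = ¥2,290,636.

¥2,290,636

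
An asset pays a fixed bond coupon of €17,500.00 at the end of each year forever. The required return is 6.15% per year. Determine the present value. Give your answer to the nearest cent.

€284,552.85

Periodic rate r = 0.0615 per year.
Level perpetuity: PV = PMT / r = 17,500 / (0.0615) = €284,552.85.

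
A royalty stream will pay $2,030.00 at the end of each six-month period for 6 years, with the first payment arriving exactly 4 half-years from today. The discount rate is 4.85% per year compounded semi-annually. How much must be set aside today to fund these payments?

$19,467.27

Ordinary annuity of 12 payments, first payment at period 4.
Periodic rate r = 0.0485/2 per half-year; n is counted in half-years.
The ordinary-annuity PV formula values the stream one period before the first payment (period 3); discount that back 3 periods:
PV₀ = 2,030 × [1 − (1+r)^−12] / r × (1+r)^−3 = $19,467.27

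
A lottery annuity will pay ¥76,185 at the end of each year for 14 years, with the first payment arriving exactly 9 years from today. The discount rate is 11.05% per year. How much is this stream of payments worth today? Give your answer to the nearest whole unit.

¥229,375

Ordinary annuity of 14 payments, first payment at period 9.
Periodic rate r = 0.1105 per year.
The ordinary-annuity PV formula values the stream one period before the first payment (period 8); discount that back 8 periods:
PV₀ = 76,185 × [1 − (1+r)^−14] / r × (1+r)^−8 = ¥229,375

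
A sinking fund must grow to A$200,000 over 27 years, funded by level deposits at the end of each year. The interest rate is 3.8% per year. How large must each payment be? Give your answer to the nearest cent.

Level ordinary annuity; solve FV = PMT × [((1+r)^n − 1)/r] for PMT.
Periodic rate r = 0.038 per year.
With n = 27: PMT = 200,000 / ([((1+r)^n − 1)/r]) = A$4,374.51

A$4,374.51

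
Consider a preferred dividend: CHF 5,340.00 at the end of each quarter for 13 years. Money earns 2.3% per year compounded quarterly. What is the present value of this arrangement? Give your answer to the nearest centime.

CHF 239,422.65

This is an ordinary annuity: 52 payments of CHF 5,340.00 at the end of each quarter.
Periodic rate r = 0.023/4 per quarter; n is counted in quarters.
PV = PMT × [(1 − (1+r)^−n)/r] = 5,340 × [1 − (1+r)^−52] / r = CHF 239,422.65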